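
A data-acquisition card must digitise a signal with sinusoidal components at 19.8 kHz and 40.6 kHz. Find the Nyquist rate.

81.2 kHz

Highest-frequency component: 40.6 kHz.
Nyquist rate = 2 × 40.6 kHz = 81.2 kHz.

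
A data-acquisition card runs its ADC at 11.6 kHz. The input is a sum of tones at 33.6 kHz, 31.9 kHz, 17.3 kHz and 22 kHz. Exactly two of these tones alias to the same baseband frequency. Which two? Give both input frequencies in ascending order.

22 kHz, 33.6 kHz

fs/2 = 5.8 kHz.
33.6 kHz mod fs = 10.4 kHz.
10.4 kHz > fs/2 = 5.8 kHz, folds to fs − 10.4 kHz = 1.2 kHz.
31.9 kHz mod fs = 8.7 kHz.
8.7 kHz > fs/2 = 5.8 kHz, folds to fs − 8.7 kHz = 2.9 kHz.
17.3 kHz mod fs = 5.7 kHz.
5.7 kHz ≤ fs/2 = 5.8 kHz, appears at 5.7 kHz.
22 kHz mod fs = 10.4 kHz.
10.4 kHz > fs/2 = 5.8 kHz, folds to fs − 10.4 kHz = 1.2 kHz.
22 kHz and 33.6 kHz both map to 1.2 kHz.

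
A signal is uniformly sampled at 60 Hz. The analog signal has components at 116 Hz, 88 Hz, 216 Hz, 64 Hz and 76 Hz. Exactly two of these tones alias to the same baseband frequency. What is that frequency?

fs/2 = 30 Hz.
116 Hz mod fs = 56 Hz.
56 Hz > fs/2 = 30 Hz, folds to fs − 56 Hz = 4 Hz.
88 Hz mod fs = 28 Hz.
28 Hz ≤ fs/2 = 30 Hz, appears at 28 Hz.
216 Hz mod fs = 36 Hz.
36 Hz > fs/2 = 30 Hz, folds to fs − 36 Hz = 24 Hz.
64 Hz mod fs = 4 Hz.
4 Hz ≤ fs/2 = 30 Hz, appears at 4 Hz.
76 Hz mod fs = 16 Hz.
16 Hz ≤ fs/2 = 30 Hz, appears at 16 Hz.
64 Hz and 116 Hz both map to 4 Hz.

4 Hz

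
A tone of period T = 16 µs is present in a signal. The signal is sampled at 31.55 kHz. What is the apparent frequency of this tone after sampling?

0.6 kHz

T = 16 µs → f = 1/T = 62.5 kHz.
62.5 kHz mod fs = 30.95 kHz.
30.95 kHz > fs/2 = 15.775 kHz, folds to fs − 30.95 kHz = 0.6 kHz.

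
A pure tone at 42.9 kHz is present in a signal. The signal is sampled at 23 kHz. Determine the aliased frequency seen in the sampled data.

42.9 kHz mod fs = 19.9 kHz.
19.9 kHz > fs/2 = 11.5 kHz, folds to fs − 19.9 kHz = 3.1 kHz.

3.1 kHz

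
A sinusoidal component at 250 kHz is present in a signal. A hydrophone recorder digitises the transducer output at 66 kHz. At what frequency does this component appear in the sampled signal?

250 kHz mod fs = 52 kHz.
52 kHz > fs/2 = 33 kHz, folds to fs − 52 kHz = 14 kHz.

14 kHz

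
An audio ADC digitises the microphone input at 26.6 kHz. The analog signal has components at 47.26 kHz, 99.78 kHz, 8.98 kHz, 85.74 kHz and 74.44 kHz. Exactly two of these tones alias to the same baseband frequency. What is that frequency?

5.94 kHz

fs/2 = 13.3 kHz.
47.26 kHz mod fs = 20.66 kHz.
20.66 kHz > fs/2 = 13.3 kHz, folds to fs − 20.66 kHz = 5.94 kHz.
99.78 kHz mod fs = 19.98 kHz.
19.98 kHz > fs/2 = 13.3 kHz, folds to fs − 19.98 kHz = 6.62 kHz.
8.98 kHz ≤ fs/2 = 13.3 kHz, passes unchanged.
85.74 kHz mod fs = 5.94 kHz.
5.94 kHz ≤ fs/2 = 13.3 kHz, appears at 5.94 kHz.
74.44 kHz mod fs = 21.24 kHz.
21.24 kHz > fs/2 = 13.3 kHz, folds to fs − 21.24 kHz = 5.36 kHz.
47.26 kHz and 85.74 kHz both map to 5.94 kHz.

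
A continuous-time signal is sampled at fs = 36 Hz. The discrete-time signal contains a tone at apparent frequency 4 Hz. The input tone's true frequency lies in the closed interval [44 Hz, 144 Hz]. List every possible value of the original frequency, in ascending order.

Frequencies that alias to 4 Hz are k·fs ± 4 Hz for integer k ≥ 0.
k=0: 4 Hz.
k=1: 32 Hz, 40 Hz.
k=2: 68 Hz, 76 Hz.
k=3: 104 Hz, 112 Hz.
k=4: 140 Hz, 148 Hz.
k=5: 176 Hz, 184 Hz.
Within [44 Hz, 144 Hz]: 68 Hz, 76 Hz, 104 Hz, 112 Hz, 140 Hz.

68 Hz, 76 Hz, 104 Hz, 112 Hz, 140 Hz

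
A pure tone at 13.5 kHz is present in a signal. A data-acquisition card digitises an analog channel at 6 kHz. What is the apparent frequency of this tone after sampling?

13.5 kHz mod fs = 1.5 kHz.
1.5 kHz ≤ fs/2 = 3 kHz, appears at 1.5 kHz.

1.5 kHz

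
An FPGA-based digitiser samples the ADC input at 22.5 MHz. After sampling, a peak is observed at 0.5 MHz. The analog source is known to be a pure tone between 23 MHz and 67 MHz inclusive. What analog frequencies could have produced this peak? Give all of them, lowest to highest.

23 MHz, 44.5 MHz, 45.5 MHz, 67 MHz

Frequencies that alias to 0.5 MHz are k·fs ± 0.5 MHz for integer k ≥ 0.
k=0: 0.5 MHz.
k=1: 22 MHz, 23 MHz.
k=2: 44.5 MHz, 45.5 MHz.
k=3: 67 MHz, 68 MHz.
k=4: 89.5 MHz, 90.5 MHz.
Within [23 MHz, 67 MHz]: 23 MHz, 44.5 MHz, 45.5 MHz, 67 MHz.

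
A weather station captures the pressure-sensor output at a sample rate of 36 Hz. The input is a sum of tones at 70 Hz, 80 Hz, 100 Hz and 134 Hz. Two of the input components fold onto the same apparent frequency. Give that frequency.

8 Hz

fs/2 = 18 Hz.
70 Hz mod fs = 34 Hz.
34 Hz > fs/2 = 18 Hz, folds to fs − 34 Hz = 2 Hz.
80 Hz mod fs = 8 Hz.
8 Hz ≤ fs/2 = 18 Hz, appears at 8 Hz.
100 Hz mod fs = 28 Hz.
28 Hz > fs/2 = 18 Hz, folds to fs − 28 Hz = 8 Hz.
134 Hz mod fs = 26 Hz.
26 Hz > fs/2 = 18 Hz, folds to fs − 26 Hz = 10 Hz.
80 Hz and 100 Hz both map to 8 Hz.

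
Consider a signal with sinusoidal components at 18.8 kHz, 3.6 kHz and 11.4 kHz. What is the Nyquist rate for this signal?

Highest-frequency component: 18.8 kHz.
Nyquist rate = 2 × 18.8 kHz = 37.6 kHz.

37.6 kHz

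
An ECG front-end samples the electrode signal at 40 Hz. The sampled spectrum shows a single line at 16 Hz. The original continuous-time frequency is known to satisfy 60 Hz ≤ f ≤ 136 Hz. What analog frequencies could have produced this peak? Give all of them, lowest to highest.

Frequencies that alias to 16 Hz are k·fs ± 16 Hz for integer k ≥ 0.
k=0: 16 Hz.
k=1: 24 Hz, 56 Hz.
k=2: 64 Hz, 96 Hz.
k=3: 104 Hz, 136 Hz.
k=4: 144 Hz, 176 Hz.
Within [60 Hz, 136 Hz]: 64 Hz, 96 Hz, 104 Hz, 136 Hz.

64 Hz, 96 Hz, 104 Hz, 136 Hz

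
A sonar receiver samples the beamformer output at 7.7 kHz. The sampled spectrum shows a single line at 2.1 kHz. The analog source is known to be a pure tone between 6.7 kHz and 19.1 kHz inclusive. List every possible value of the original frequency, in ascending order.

Frequencies that alias to 2.1 kHz are k·fs ± 2.1 kHz for integer k ≥ 0.
k=0: 2.1 kHz.
k=1: 5.6 kHz, 9.8 kHz.
k=2: 13.3 kHz, 17.5 kHz.
k=3: 21 kHz, 25.2 kHz.
Within [6.7 kHz, 19.1 kHz]: 9.8 kHz, 13.3 kHz, 17.5 kHz.

9.8 kHz, 13.3 kHz, 17.5 kHz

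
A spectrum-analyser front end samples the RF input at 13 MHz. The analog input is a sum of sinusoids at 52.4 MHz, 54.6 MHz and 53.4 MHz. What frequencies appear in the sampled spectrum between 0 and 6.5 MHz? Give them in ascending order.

fs/2 = 6.5 MHz.
52.4 MHz mod fs = 0.4 MHz.
0.4 MHz ≤ fs/2 = 6.5 MHz, appears at 0.4 MHz.
54.6 MHz mod fs = 2.6 MHz.
2.6 MHz ≤ fs/2 = 6.5 MHz, appears at 2.6 MHz.
53.4 MHz mod fs = 1.4 MHz.
1.4 MHz ≤ fs/2 = 6.5 MHz, appears at 1.4 MHz.
Distinct values: {0.4 MHz, 1.4 MHz, 2.6 MHz}.

0.4 MHz, 1.4 MHz, 2.6 MHz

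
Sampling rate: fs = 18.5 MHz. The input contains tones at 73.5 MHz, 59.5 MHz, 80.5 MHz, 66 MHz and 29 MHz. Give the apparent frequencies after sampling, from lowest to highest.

fs/2 = 9.25 MHz.
73.5 MHz mod fs = 18 MHz.
18 MHz > fs/2 = 9.25 MHz, folds to fs − 18 MHz = 0.5 MHz.
59.5 MHz mod fs = 4 MHz.
4 MHz ≤ fs/2 = 9.25 MHz, appears at 4 MHz.
80.5 MHz mod fs = 6.5 MHz.
6.5 MHz ≤ fs/2 = 9.25 MHz, appears at 6.5 MHz.
66 MHz mod fs = 10.5 MHz.
10.5 MHz > fs/2 = 9.25 MHz, folds to fs − 10.5 MHz = 8 MHz.
29 MHz mod fs = 10.5 MHz.
10.5 MHz > fs/2 = 9.25 MHz, folds to fs − 10.5 MHz = 8 MHz.
Distinct values: {0.5 MHz, 4 MHz, 6.5 MHz, 8 MHz}.

0.5 MHz, 4 MHz, 6.5 MHz, 8 MHz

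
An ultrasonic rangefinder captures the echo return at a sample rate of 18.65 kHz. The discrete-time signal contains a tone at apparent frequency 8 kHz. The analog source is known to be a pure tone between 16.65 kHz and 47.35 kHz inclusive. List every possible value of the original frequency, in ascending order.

Frequencies that alias to 8 kHz are k·fs ± 8 kHz for integer k ≥ 0.
k=0: 8 kHz.
k=1: 10.65 kHz, 26.65 kHz.
k=2: 29.3 kHz, 45.3 kHz.
k=3: 47.95 kHz, 63.95 kHz.
Within [16.65 kHz, 47.35 kHz]: 26.65 kHz, 29.3 kHz, 45.3 kHz.

26.65 kHz, 29.3 kHz, 45.3 kHz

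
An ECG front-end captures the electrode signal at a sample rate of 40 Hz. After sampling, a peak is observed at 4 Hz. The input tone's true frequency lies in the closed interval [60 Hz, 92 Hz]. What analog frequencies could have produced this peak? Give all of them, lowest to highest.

Frequencies that alias to 4 Hz are k·fs ± 4 Hz for integer k ≥ 0.
k=0: 4 Hz.
k=1: 36 Hz, 44 Hz.
k=2: 76 Hz, 84 Hz.
k=3: 116 Hz, 124 Hz.
Within [60 Hz, 92 Hz]: 76 Hz, 84 Hz.

76 Hz, 84 Hz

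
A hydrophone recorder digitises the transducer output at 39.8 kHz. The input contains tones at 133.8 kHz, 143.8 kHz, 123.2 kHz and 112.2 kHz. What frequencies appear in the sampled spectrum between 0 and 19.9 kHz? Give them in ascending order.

fs/2 = 19.9 kHz.
133.8 kHz mod fs = 14.4 kHz.
14.4 kHz ≤ fs/2 = 19.9 kHz, appears at 14.4 kHz.
143.8 kHz mod fs = 24.4 kHz.
24.4 kHz > fs/2 = 19.9 kHz, folds to fs − 24.4 kHz = 15.4 kHz.
123.2 kHz mod fs = 3.8 kHz.
3.8 kHz ≤ fs/2 = 19.9 kHz, appears at 3.8 kHz.
112.2 kHz mod fs = 32.6 kHz.
32.6 kHz > fs/2 = 19.9 kHz, folds to fs − 32.6 kHz = 7.2 kHz.
Distinct values: {3.8 kHz, 7.2 kHz, 14.4 kHz, 15.4 kHz}.

3.8 kHz, 7.2 kHz, 14.4 kHz, 15.4 kHz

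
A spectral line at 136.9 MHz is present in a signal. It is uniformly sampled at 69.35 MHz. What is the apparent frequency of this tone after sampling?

136.9 MHz mod fs = 67.55 MHz.
67.55 MHz > fs/2 = 34.675 MHz, folds to fs − 67.55 MHz = 1.8 MHz.

1.8 MHz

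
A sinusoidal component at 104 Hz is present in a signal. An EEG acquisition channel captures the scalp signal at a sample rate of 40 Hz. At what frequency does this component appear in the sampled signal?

16 Hz

104 Hz mod fs = 24 Hz.
24 Hz > fs/2 = 20 Hz, folds to fs − 24 Hz = 16 Hz.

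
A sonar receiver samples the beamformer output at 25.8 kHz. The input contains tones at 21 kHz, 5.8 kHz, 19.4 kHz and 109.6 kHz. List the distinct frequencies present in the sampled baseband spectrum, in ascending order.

4.8 kHz, 5.8 kHz, 6.4 kHz

fs/2 = 12.9 kHz.
21 kHz > fs/2 = 12.9 kHz, folds to fs − 21 kHz = 4.8 kHz.
5.8 kHz ≤ fs/2 = 12.9 kHz, passes unchanged.
19.4 kHz > fs/2 = 12.9 kHz, folds to fs − 19.4 kHz = 6.4 kHz.
109.6 kHz mod fs = 6.4 kHz.
6.4 kHz ≤ fs/2 = 12.9 kHz, appears at 6.4 kHz.
Distinct values: {4.8 kHz, 5.8 kHz, 6.4 kHz}.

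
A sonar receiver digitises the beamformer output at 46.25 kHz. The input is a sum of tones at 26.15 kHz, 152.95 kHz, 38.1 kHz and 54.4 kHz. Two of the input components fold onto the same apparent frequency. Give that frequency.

8.15 kHz

fs/2 = 23.125 kHz.
26.15 kHz > fs/2 = 23.125 kHz, folds to fs − 26.15 kHz = 20.1 kHz.
152.95 kHz mod fs = 14.2 kHz.
14.2 kHz ≤ fs/2 = 23.125 kHz, appears at 14.2 kHz.
38.1 kHz > fs/2 = 23.125 kHz, folds to fs − 38.1 kHz = 8.15 kHz.
54.4 kHz mod fs = 8.15 kHz.
8.15 kHz ≤ fs/2 = 23.125 kHz, appears at 8.15 kHz.
38.1 kHz and 54.4 kHz both map to 8.15 kHz.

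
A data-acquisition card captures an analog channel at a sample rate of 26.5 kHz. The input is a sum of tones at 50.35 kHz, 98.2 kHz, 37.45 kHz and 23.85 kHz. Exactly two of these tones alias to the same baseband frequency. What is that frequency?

2.65 kHz

fs/2 = 13.25 kHz.
50.35 kHz mod fs = 23.85 kHz.
23.85 kHz > fs/2 = 13.25 kHz, folds to fs − 23.85 kHz = 2.65 kHz.
98.2 kHz mod fs = 18.7 kHz.
18.7 kHz > fs/2 = 13.25 kHz, folds to fs − 18.7 kHz = 7.8 kHz.
37.45 kHz mod fs = 10.95 kHz.
10.95 kHz ≤ fs/2 = 13.25 kHz, appears at 10.95 kHz.
23.85 kHz > fs/2 = 13.25 kHz, folds to fs − 23.85 kHz = 2.65 kHz.
23.85 kHz and 50.35 kHz both map to 2.65 kHz.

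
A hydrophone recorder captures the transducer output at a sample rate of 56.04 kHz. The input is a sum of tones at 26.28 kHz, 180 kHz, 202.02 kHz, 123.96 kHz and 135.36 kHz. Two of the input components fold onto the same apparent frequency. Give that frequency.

fs/2 = 28.02 kHz.
26.28 kHz ≤ fs/2 = 28.02 kHz, passes unchanged.
180 kHz mod fs = 11.88 kHz.
11.88 kHz ≤ fs/2 = 28.02 kHz, appears at 11.88 kHz.
202.02 kHz mod fs = 33.9 kHz.
33.9 kHz > fs/2 = 28.02 kHz, folds to fs − 33.9 kHz = 22.14 kHz.
123.96 kHz mod fs = 11.88 kHz.
11.88 kHz ≤ fs/2 = 28.02 kHz, appears at 11.88 kHz.
135.36 kHz mod fs = 23.28 kHz.
23.28 kHz ≤ fs/2 = 28.02 kHz, appears at 23.28 kHz.
123.96 kHz and 180 kHz both map to 11.88 kHz.

11.88 kHz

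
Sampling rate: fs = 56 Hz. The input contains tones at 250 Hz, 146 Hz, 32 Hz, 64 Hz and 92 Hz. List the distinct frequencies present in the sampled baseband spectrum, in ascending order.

8 Hz, 20 Hz, 22 Hz, 24 Hz, 26 Hz

fs/2 = 28 Hz.
250 Hz mod fs = 26 Hz.
26 Hz ≤ fs/2 = 28 Hz, appears at 26 Hz.
146 Hz mod fs = 34 Hz.
34 Hz > fs/2 = 28 Hz, folds to fs − 34 Hz = 22 Hz.
32 Hz > fs/2 = 28 Hz, folds to fs − 32 Hz = 24 Hz.
64 Hz mod fs = 8 Hz.
8 Hz ≤ fs/2 = 28 Hz, appears at 8 Hz.
92 Hz mod fs = 36 Hz.
36 Hz > fs/2 = 28 Hz, folds to fs − 36 Hz = 20 Hz.
Distinct values: {8 Hz, 20 Hz, 22 Hz, 24 Hz, 26 Hz}.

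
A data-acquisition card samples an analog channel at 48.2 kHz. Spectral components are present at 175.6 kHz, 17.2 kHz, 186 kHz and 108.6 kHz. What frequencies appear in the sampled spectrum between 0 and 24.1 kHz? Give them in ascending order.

fs/2 = 24.1 kHz.
175.6 kHz mod fs = 31 kHz.
31 kHz > fs/2 = 24.1 kHz, folds to fs − 31 kHz = 17.2 kHz.
17.2 kHz ≤ fs/2 = 24.1 kHz, passes unchanged.
186 kHz mod fs = 41.4 kHz.
41.4 kHz > fs/2 = 24.1 kHz, folds to fs − 41.4 kHz = 6.8 kHz.
108.6 kHz mod fs = 12.2 kHz.
12.2 kHz ≤ fs/2 = 24.1 kHz, appears at 12.2 kHz.
Distinct values: {6.8 kHz, 12.2 kHz, 17.2 kHz}.

6.8 kHz, 12.2 kHz, 17.2 kHz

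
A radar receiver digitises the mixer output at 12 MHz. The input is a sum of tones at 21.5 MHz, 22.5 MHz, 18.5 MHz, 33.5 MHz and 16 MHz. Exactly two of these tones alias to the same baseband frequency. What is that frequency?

fs/2 = 6 MHz.
21.5 MHz mod fs = 9.5 MHz.
9.5 MHz > fs/2 = 6 MHz, folds to fs − 9.5 MHz = 2.5 MHz.
22.5 MHz mod fs = 10.5 MHz.
10.5 MHz > fs/2 = 6 MHz, folds to fs − 10.5 MHz = 1.5 MHz.
18.5 MHz mod fs = 6.5 MHz.
6.5 MHz > fs/2 = 6 MHz, folds to fs − 6.5 MHz = 5.5 MHz.
33.5 MHz mod fs = 9.5 MHz.
9.5 MHz > fs/2 = 6 MHz, folds to fs − 9.5 MHz = 2.5 MHz.
16 MHz mod fs = 4 MHz.
4 MHz ≤ fs/2 = 6 MHz, appears at 4 MHz.
21.5 MHz and 33.5 MHz both map to 2.5 MHz.

2.5 MHz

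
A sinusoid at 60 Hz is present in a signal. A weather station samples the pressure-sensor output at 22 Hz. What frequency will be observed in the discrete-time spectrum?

60 Hz mod fs = 16 Hz.
16 Hz > fs/2 = 11 Hz, folds to fs − 16 Hz = 6 Hz.

6 Hz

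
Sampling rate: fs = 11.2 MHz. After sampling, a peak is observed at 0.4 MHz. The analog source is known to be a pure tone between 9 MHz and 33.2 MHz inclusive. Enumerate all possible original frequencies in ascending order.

10.8 MHz, 11.6 MHz, 22 MHz, 22.8 MHz, 33.2 MHz

Frequencies that alias to 0.4 MHz are k·fs ± 0.4 MHz for integer k ≥ 0.
k=0: 0.4 MHz.
k=1: 10.8 MHz, 11.6 MHz.
k=2: 22 MHz, 22.8 MHz.
k=3: 33.2 MHz, 34 MHz.
k=4: 44.4 MHz, 45.2 MHz.
Within [9 MHz, 33.2 MHz]: 10.8 MHz, 11.6 MHz, 22 MHz, 22.8 MHz, 33.2 MHz.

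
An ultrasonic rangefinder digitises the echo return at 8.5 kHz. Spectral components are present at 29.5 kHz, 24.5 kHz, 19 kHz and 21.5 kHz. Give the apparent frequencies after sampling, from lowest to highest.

fs/2 = 4.25 kHz.
29.5 kHz mod fs = 4 kHz.
4 kHz ≤ fs/2 = 4.25 kHz, appears at 4 kHz.
24.5 kHz mod fs = 7.5 kHz.
7.5 kHz > fs/2 = 4.25 kHz, folds to fs − 7.5 kHz = 1 kHz.
19 kHz mod fs = 2 kHz.
2 kHz ≤ fs/2 = 4.25 kHz, appears at 2 kHz.
21.5 kHz mod fs = 4.5 kHz.
4.5 kHz > fs/2 = 4.25 kHz, folds to fs − 4.5 kHz = 4 kHz.
Distinct values: {1 kHz, 2 kHz, 4 kHz}.

1 kHz, 2 kHz, 4 kHz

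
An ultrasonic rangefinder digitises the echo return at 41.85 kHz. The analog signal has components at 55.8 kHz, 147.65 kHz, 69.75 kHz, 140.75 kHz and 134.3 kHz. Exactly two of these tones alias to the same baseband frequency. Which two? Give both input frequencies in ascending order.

fs/2 = 20.925 kHz.
55.8 kHz mod fs = 13.95 kHz.
13.95 kHz ≤ fs/2 = 20.925 kHz, appears at 13.95 kHz.
147.65 kHz mod fs = 22.1 kHz.
22.1 kHz > fs/2 = 20.925 kHz, folds to fs − 22.1 kHz = 19.75 kHz.
69.75 kHz mod fs = 27.9 kHz.
27.9 kHz > fs/2 = 20.925 kHz, folds to fs − 27.9 kHz = 13.95 kHz.
140.75 kHz mod fs = 15.2 kHz.
15.2 kHz ≤ fs/2 = 20.925 kHz, appears at 15.2 kHz.
134.3 kHz mod fs = 8.75 kHz.
8.75 kHz ≤ fs/2 = 20.925 kHz, appears at 8.75 kHz.
55.8 kHz and 69.75 kHz both map to 13.95 kHz.

55.8 kHz, 69.75 kHz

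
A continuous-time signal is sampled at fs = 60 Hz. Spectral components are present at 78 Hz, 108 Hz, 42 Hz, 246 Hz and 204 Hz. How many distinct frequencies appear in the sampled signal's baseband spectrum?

fs/2 = 30 Hz.
78 Hz mod fs = 18 Hz.
18 Hz ≤ fs/2 = 30 Hz, appears at 18 Hz.
108 Hz mod fs = 48 Hz.
48 Hz > fs/2 = 30 Hz, folds to fs − 48 Hz = 12 Hz.
42 Hz > fs/2 = 30 Hz, folds to fs − 42 Hz = 18 Hz.
246 Hz mod fs = 6 Hz.
6 Hz ≤ fs/2 = 30 Hz, appears at 6 Hz.
204 Hz mod fs = 24 Hz.
24 Hz ≤ fs/2 = 30 Hz, appears at 24 Hz.
Distinct values: {6 Hz, 12 Hz, 18 Hz, 24 Hz} → 4.

4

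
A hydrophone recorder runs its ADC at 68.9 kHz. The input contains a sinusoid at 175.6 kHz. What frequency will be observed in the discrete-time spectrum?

31.1 kHz

175.6 kHz mod fs = 37.8 kHz.
37.8 kHz > fs/2 = 34.45 kHz, folds to fs − 37.8 kHz = 31.1 kHz.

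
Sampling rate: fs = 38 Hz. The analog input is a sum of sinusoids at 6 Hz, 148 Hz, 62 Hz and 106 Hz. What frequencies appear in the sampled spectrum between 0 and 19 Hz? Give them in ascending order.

4 Hz, 6 Hz, 8 Hz, 14 Hz

fs/2 = 19 Hz.
6 Hz ≤ fs/2 = 19 Hz, passes unchanged.
148 Hz mod fs = 34 Hz.
34 Hz > fs/2 = 19 Hz, folds to fs − 34 Hz = 4 Hz.
62 Hz mod fs = 24 Hz.
24 Hz > fs/2 = 19 Hz, folds to fs − 24 Hz = 14 Hz.
106 Hz mod fs = 30 Hz.
30 Hz > fs/2 = 19 Hz, folds to fs − 30 Hz = 8 Hz.
Distinct values: {4 Hz, 6 Hz, 8 Hz, 14 Hz}.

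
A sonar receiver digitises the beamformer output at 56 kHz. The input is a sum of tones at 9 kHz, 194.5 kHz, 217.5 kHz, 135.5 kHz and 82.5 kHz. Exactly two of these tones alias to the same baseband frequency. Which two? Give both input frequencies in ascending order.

82.5 kHz, 194.5 kHz

fs/2 = 28 kHz.
9 kHz ≤ fs/2 = 28 kHz, passes unchanged.
194.5 kHz mod fs = 26.5 kHz.
26.5 kHz ≤ fs/2 = 28 kHz, appears at 26.5 kHz.
217.5 kHz mod fs = 49.5 kHz.
49.5 kHz > fs/2 = 28 kHz, folds to fs − 49.5 kHz = 6.5 kHz.
135.5 kHz mod fs = 23.5 kHz.
23.5 kHz ≤ fs/2 = 28 kHz, appears at 23.5 kHz.
82.5 kHz mod fs = 26.5 kHz.
26.5 kHz ≤ fs/2 = 28 kHz, appears at 26.5 kHz.
82.5 kHz and 194.5 kHz both map to 26.5 kHz.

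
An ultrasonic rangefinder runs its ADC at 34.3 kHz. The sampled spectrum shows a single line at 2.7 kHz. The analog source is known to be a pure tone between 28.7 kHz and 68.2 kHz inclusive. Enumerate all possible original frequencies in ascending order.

31.6 kHz, 37 kHz, 65.9 kHz

Frequencies that alias to 2.7 kHz are k·fs ± 2.7 kHz for integer k ≥ 0.
k=0: 2.7 kHz.
k=1: 31.6 kHz, 37 kHz.
k=2: 65.9 kHz, 71.3 kHz.
k=3: 100.2 kHz, 105.6 kHz.
Within [28.7 kHz, 68.2 kHz]: 31.6 kHz, 37 kHz, 65.9 kHz.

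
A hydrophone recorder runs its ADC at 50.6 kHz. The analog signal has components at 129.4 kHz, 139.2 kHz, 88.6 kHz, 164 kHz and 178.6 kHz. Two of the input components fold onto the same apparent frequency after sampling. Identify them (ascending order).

88.6 kHz, 139.2 kHz

fs/2 = 25.3 kHz.
129.4 kHz mod fs = 28.2 kHz.
28.2 kHz > fs/2 = 25.3 kHz, folds to fs − 28.2 kHz = 22.4 kHz.
139.2 kHz mod fs = 38 kHz.
38 kHz > fs/2 = 25.3 kHz, folds to fs − 38 kHz = 12.6 kHz.
88.6 kHz mod fs = 38 kHz.
38 kHz > fs/2 = 25.3 kHz, folds to fs − 38 kHz = 12.6 kHz.
164 kHz mod fs = 12.2 kHz.
12.2 kHz ≤ fs/2 = 25.3 kHz, appears at 12.2 kHz.
178.6 kHz mod fs = 26.8 kHz.
26.8 kHz > fs/2 = 25.3 kHz, folds to fs − 26.8 kHz = 23.8 kHz.
88.6 kHz and 139.2 kHz both map to 12.6 kHz.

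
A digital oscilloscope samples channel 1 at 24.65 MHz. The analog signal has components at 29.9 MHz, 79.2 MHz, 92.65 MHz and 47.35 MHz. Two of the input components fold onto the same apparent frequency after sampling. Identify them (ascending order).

29.9 MHz, 79.2 MHz

fs/2 = 12.325 MHz.
29.9 MHz mod fs = 5.25 MHz.
5.25 MHz ≤ fs/2 = 12.325 MHz, appears at 5.25 MHz.
79.2 MHz mod fs = 5.25 MHz.
5.25 MHz ≤ fs/2 = 12.325 MHz, appears at 5.25 MHz.
92.65 MHz mod fs = 18.7 MHz.
18.7 MHz > fs/2 = 12.325 MHz, folds to fs − 18.7 MHz = 5.95 MHz.
47.35 MHz mod fs = 22.7 MHz.
22.7 MHz > fs/2 = 12.325 MHz, folds to fs − 22.7 MHz = 1.95 MHz.
29.9 MHz and 79.2 MHz both map to 5.25 MHz.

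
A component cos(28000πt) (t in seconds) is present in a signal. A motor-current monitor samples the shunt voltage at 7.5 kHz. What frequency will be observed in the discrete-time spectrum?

1 kHz

ω = 28000π rad/s → f = ω/(2π) = 14000 Hz = 14 kHz.
14 kHz mod fs = 6.5 kHz.
6.5 kHz > fs/2 = 3.75 kHz, folds to fs − 6.5 kHz = 1 kHz.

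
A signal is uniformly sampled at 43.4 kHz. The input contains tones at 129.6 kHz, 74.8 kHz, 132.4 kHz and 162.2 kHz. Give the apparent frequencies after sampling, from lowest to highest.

0.6 kHz, 2.2 kHz, 11.4 kHz, 12 kHz

fs/2 = 21.7 kHz.
129.6 kHz mod fs = 42.8 kHz.
42.8 kHz > fs/2 = 21.7 kHz, folds to fs − 42.8 kHz = 0.6 kHz.
74.8 kHz mod fs = 31.4 kHz.
31.4 kHz > fs/2 = 21.7 kHz, folds to fs − 31.4 kHz = 12 kHz.
132.4 kHz mod fs = 2.2 kHz.
2.2 kHz ≤ fs/2 = 21.7 kHz, appears at 2.2 kHz.
162.2 kHz mod fs = 32 kHz.
32 kHz > fs/2 = 21.7 kHz, folds to fs − 32 kHz = 11.4 kHz.
Distinct values: {0.6 kHz, 2.2 kHz, 11.4 kHz, 12 kHz}.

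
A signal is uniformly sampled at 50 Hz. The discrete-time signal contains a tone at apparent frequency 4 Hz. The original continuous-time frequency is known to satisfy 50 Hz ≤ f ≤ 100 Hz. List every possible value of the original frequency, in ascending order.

54 Hz, 96 Hz

Frequencies that alias to 4 Hz are k·fs ± 4 Hz for integer k ≥ 0.
k=0: 4 Hz.
k=1: 46 Hz, 54 Hz.
k=2: 96 Hz, 104 Hz.
k=3: 146 Hz, 154 Hz.
Within [50 Hz, 100 Hz]: 54 Hz, 96 Hz.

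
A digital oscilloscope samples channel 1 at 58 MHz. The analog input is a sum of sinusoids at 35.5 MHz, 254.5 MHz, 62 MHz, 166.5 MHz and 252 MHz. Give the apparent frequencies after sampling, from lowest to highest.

4 MHz, 7.5 MHz, 20 MHz, 22.5 MHz

fs/2 = 29 MHz.
35.5 MHz > fs/2 = 29 MHz, folds to fs − 35.5 MHz = 22.5 MHz.
254.5 MHz mod fs = 22.5 MHz.
22.5 MHz ≤ fs/2 = 29 MHz, appears at 22.5 MHz.
62 MHz mod fs = 4 MHz.
4 MHz ≤ fs/2 = 29 MHz, appears at 4 MHz.
166.5 MHz mod fs = 50.5 MHz.
50.5 MHz > fs/2 = 29 MHz, folds to fs − 50.5 MHz = 7.5 MHz.
252 MHz mod fs = 20 MHz.
20 MHz ≤ fs/2 = 29 MHz, appears at 20 MHz.
Distinct values: {4 MHz, 7.5 MHz, 20 MHz, 22.5 MHz}.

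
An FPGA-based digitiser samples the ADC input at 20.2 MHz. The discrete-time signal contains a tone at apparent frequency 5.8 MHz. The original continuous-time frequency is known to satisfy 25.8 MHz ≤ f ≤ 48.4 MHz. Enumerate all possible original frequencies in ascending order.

Frequencies that alias to 5.8 MHz are k·fs ± 5.8 MHz for integer k ≥ 0.
k=0: 5.8 MHz.
k=1: 14.4 MHz, 26 MHz.
k=2: 34.6 MHz, 46.2 MHz.
k=3: 54.8 MHz, 66.4 MHz.
Within [25.8 MHz, 48.4 MHz]: 26 MHz, 34.6 MHz, 46.2 MHz.

26 MHz, 34.6 MHz, 46.2 MHz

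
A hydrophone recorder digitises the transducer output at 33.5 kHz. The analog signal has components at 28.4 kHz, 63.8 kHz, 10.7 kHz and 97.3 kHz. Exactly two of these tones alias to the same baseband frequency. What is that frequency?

3.2 kHz

fs/2 = 16.75 kHz.
28.4 kHz > fs/2 = 16.75 kHz, folds to fs − 28.4 kHz = 5.1 kHz.
63.8 kHz mod fs = 30.3 kHz.
30.3 kHz > fs/2 = 16.75 kHz, folds to fs − 30.3 kHz = 3.2 kHz.
10.7 kHz ≤ fs/2 = 16.75 kHz, passes unchanged.
97.3 kHz mod fs = 30.3 kHz.
30.3 kHz > fs/2 = 16.75 kHz, folds to fs − 30.3 kHz = 3.2 kHz.
63.8 kHz and 97.3 kHz both map to 3.2 kHz.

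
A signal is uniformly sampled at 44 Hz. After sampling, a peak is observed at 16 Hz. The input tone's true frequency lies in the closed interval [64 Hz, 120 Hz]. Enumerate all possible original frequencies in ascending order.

72 Hz, 104 Hz, 116 Hz

Frequencies that alias to 16 Hz are k·fs ± 16 Hz for integer k ≥ 0.
k=0: 16 Hz.
k=1: 28 Hz, 60 Hz.
k=2: 72 Hz, 104 Hz.
k=3: 116 Hz, 148 Hz.
k=4: 160 Hz, 192 Hz.
Within [64 Hz, 120 Hz]: 72 Hz, 104 Hz, 116 Hz.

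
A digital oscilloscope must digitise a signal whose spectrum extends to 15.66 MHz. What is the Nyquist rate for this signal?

Nyquist rate = 2 × 15.66 MHz = 31.32 MHz.

31.32 MHz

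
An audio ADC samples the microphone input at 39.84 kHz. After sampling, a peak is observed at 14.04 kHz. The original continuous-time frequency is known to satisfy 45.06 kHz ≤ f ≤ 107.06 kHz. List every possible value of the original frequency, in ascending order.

Frequencies that alias to 14.04 kHz are k·fs ± 14.04 kHz for integer k ≥ 0.
k=0: 14.04 kHz.
k=1: 25.8 kHz, 53.88 kHz.
k=2: 65.64 kHz, 93.72 kHz.
k=3: 105.48 kHz, 133.56 kHz.
k=4: 145.32 kHz, 173.4 kHz.
Within [45.06 kHz, 107.06 kHz]: 53.88 kHz, 65.64 kHz, 93.72 kHz, 105.48 kHz.

53.88 kHz, 65.64 kHz, 93.72 kHz, 105.48 kHz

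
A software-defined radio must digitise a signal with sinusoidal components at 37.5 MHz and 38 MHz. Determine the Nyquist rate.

Highest-frequency component: 38 MHz.
Nyquist rate = 2 × 38 MHz = 76 MHz.

76 MHz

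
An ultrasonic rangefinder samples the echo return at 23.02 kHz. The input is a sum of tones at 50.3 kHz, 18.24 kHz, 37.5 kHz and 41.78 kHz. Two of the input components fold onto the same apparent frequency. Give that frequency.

fs/2 = 11.51 kHz.
50.3 kHz mod fs = 4.26 kHz.
4.26 kHz ≤ fs/2 = 11.51 kHz, appears at 4.26 kHz.
18.24 kHz > fs/2 = 11.51 kHz, folds to fs − 18.24 kHz = 4.78 kHz.
37.5 kHz mod fs = 14.48 kHz.
14.48 kHz > fs/2 = 11.51 kHz, folds to fs − 14.48 kHz = 8.54 kHz.
41.78 kHz mod fs = 18.76 kHz.
18.76 kHz > fs/2 = 11.51 kHz, folds to fs − 18.76 kHz = 4.26 kHz.
41.78 kHz and 50.3 kHz both map to 4.26 kHz.

4.26 kHz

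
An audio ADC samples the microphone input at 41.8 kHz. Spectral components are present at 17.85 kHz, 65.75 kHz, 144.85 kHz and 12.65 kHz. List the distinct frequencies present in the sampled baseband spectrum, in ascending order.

fs/2 = 20.9 kHz.
17.85 kHz ≤ fs/2 = 20.9 kHz, passes unchanged.
65.75 kHz mod fs = 23.95 kHz.
23.95 kHz > fs/2 = 20.9 kHz, folds to fs − 23.95 kHz = 17.85 kHz.
144.85 kHz mod fs = 19.45 kHz.
19.45 kHz ≤ fs/2 = 20.9 kHz, appears at 19.45 kHz.
12.65 kHz ≤ fs/2 = 20.9 kHz, passes unchanged.
Distinct values: {12.65 kHz, 17.85 kHz, 19.45 kHz}.

12.65 kHz, 17.85 kHz, 19.45 kHz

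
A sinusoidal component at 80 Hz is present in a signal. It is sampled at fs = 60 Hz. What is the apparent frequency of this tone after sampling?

20 Hz

80 Hz mod fs = 20 Hz.
20 Hz ≤ fs/2 = 30 Hz, appears at 20 Hz.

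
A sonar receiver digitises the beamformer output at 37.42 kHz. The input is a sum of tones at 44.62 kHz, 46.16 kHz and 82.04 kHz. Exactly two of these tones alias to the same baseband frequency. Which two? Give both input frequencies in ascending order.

fs/2 = 18.71 kHz.
44.62 kHz mod fs = 7.2 kHz.
7.2 kHz ≤ fs/2 = 18.71 kHz, appears at 7.2 kHz.
46.16 kHz mod fs = 8.74 kHz.
8.74 kHz ≤ fs/2 = 18.71 kHz, appears at 8.74 kHz.
82.04 kHz mod fs = 7.2 kHz.
7.2 kHz ≤ fs/2 = 18.71 kHz, appears at 7.2 kHz.
44.62 kHz and 82.04 kHz both map to 7.2 kHz.

44.62 kHz, 82.04 kHz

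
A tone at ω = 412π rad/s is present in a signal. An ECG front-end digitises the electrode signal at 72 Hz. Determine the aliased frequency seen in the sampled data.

10 Hz

ω = 412π rad/s → f = ω/(2π) = 206 Hz.
206 Hz mod fs = 62 Hz.
62 Hz > fs/2 = 36 Hz, folds to fs − 62 Hz = 10 Hz.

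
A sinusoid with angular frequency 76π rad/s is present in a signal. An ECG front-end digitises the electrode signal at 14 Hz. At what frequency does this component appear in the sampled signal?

4 Hz

ω = 76π rad/s → f = ω/(2π) = 38 Hz.
38 Hz mod fs = 10 Hz.
10 Hz > fs/2 = 7 Hz, folds to fs − 10 Hz = 4 Hz.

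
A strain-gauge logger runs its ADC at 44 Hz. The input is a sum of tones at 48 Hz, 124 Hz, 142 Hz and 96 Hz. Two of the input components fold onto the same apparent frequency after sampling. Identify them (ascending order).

fs/2 = 22 Hz.
48 Hz mod fs = 4 Hz.
4 Hz ≤ fs/2 = 22 Hz, appears at 4 Hz.
124 Hz mod fs = 36 Hz.
36 Hz > fs/2 = 22 Hz, folds to fs − 36 Hz = 8 Hz.
142 Hz mod fs = 10 Hz.
10 Hz ≤ fs/2 = 22 Hz, appears at 10 Hz.
96 Hz mod fs = 8 Hz.
8 Hz ≤ fs/2 = 22 Hz, appears at 8 Hz.
96 Hz and 124 Hz both map to 8 Hz.

96 Hz, 124 Hz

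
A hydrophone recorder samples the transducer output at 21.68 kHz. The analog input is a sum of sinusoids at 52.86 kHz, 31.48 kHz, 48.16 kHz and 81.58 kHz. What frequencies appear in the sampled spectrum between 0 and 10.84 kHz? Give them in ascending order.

fs/2 = 10.84 kHz.
52.86 kHz mod fs = 9.5 kHz.
9.5 kHz ≤ fs/2 = 10.84 kHz, appears at 9.5 kHz.
31.48 kHz mod fs = 9.8 kHz.
9.8 kHz ≤ fs/2 = 10.84 kHz, appears at 9.8 kHz.
48.16 kHz mod fs = 4.8 kHz.
4.8 kHz ≤ fs/2 = 10.84 kHz, appears at 4.8 kHz.
81.58 kHz mod fs = 16.54 kHz.
16.54 kHz > fs/2 = 10.84 kHz, folds to fs − 16.54 kHz = 5.14 kHz.
Distinct values: {4.8 kHz, 5.14 kHz, 9.5 kHz, 9.8 kHz}.

4.8 kHz, 5.14 kHz, 9.5 kHz, 9.8 kHz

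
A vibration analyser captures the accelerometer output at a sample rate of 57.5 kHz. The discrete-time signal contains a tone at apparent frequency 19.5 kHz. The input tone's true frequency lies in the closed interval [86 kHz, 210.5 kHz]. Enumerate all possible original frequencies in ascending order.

95.5 kHz, 134.5 kHz, 153 kHz, 192 kHz, 210.5 kHz

Frequencies that alias to 19.5 kHz are k·fs ± 19.5 kHz for integer k ≥ 0.
k=0: 19.5 kHz.
k=1: 38 kHz, 77 kHz.
k=2: 95.5 kHz, 134.5 kHz.
k=3: 153 kHz, 192 kHz.
k=4: 210.5 kHz, 249.5 kHz.
k=5: 268 kHz, 307 kHz.
Within [86 kHz, 210.5 kHz]: 95.5 kHz, 134.5 kHz, 153 kHz, 192 kHz, 210.5 kHz.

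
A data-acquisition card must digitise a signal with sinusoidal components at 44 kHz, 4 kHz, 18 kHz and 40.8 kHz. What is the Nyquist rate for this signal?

88 kHz

Highest-frequency component: 44 kHz.
Nyquist rate = 2 × 44 kHz = 88 kHz.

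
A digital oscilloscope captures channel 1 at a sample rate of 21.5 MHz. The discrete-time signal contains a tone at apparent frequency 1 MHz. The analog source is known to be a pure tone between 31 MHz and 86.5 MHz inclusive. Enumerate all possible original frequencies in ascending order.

42 MHz, 44 MHz, 63.5 MHz, 65.5 MHz, 85 MHz

Frequencies that alias to 1 MHz are k·fs ± 1 MHz for integer k ≥ 0.
k=0: 1 MHz.
k=1: 20.5 MHz, 22.5 MHz.
k=2: 42 MHz, 44 MHz.
k=3: 63.5 MHz, 65.5 MHz.
k=4: 85 MHz, 87 MHz.
k=5: 106.5 MHz, 108.5 MHz.
Within [31 MHz, 86.5 MHz]: 42 MHz, 44 MHz, 63.5 MHz, 65.5 MHz, 85 MHz.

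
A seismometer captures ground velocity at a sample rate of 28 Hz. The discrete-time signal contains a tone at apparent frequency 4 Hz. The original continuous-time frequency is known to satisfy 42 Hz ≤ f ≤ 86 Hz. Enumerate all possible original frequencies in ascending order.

Frequencies that alias to 4 Hz are k·fs ± 4 Hz for integer k ≥ 0.
k=0: 4 Hz.
k=1: 24 Hz, 32 Hz.
k=2: 52 Hz, 60 Hz.
k=3: 80 Hz, 88 Hz.
k=4: 108 Hz, 116 Hz.
Within [42 Hz, 86 Hz]: 52 Hz, 60 Hz, 80 Hz.

52 Hz, 60 Hz, 80 Hz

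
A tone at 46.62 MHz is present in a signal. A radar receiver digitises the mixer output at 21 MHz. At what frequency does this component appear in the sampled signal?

46.62 MHz mod fs = 4.62 MHz.
4.62 MHz ≤ fs/2 = 10.5 MHz, appears at 4.62 MHz.

4.62 MHz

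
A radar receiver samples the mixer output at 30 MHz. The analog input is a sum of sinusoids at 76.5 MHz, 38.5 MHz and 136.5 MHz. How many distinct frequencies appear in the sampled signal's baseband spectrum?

2

fs/2 = 15 MHz.
76.5 MHz mod fs = 16.5 MHz.
16.5 MHz > fs/2 = 15 MHz, folds to fs − 16.5 MHz = 13.5 MHz.
38.5 MHz mod fs = 8.5 MHz.
8.5 MHz ≤ fs/2 = 15 MHz, appears at 8.5 MHz.
136.5 MHz mod fs = 16.5 MHz.
16.5 MHz > fs/2 = 15 MHz, folds to fs − 16.5 MHz = 13.5 MHz.
Distinct values: {8.5 MHz, 13.5 MHz} → 2.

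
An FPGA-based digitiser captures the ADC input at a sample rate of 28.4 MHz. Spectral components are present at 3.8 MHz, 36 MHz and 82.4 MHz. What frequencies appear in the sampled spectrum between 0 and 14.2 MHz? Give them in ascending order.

2.8 MHz, 3.8 MHz, 7.6 MHz

fs/2 = 14.2 MHz.
3.8 MHz ≤ fs/2 = 14.2 MHz, passes unchanged.
36 MHz mod fs = 7.6 MHz.
7.6 MHz ≤ fs/2 = 14.2 MHz, appears at 7.6 MHz.
82.4 MHz mod fs = 25.6 MHz.
25.6 MHz > fs/2 = 14.2 MHz, folds to fs − 25.6 MHz = 2.8 MHz.
Distinct values: {2.8 MHz, 3.8 MHz, 7.6 MHz}.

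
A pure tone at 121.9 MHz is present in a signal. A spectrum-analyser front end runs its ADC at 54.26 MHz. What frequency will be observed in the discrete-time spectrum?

13.38 MHz

121.9 MHz mod fs = 13.38 MHz.
13.38 MHz ≤ fs/2 = 27.13 MHz, appears at 13.38 MHz.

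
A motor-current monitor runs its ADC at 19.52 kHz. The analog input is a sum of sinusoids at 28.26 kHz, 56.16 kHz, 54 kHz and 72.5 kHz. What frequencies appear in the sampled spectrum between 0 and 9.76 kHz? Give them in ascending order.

fs/2 = 9.76 kHz.
28.26 kHz mod fs = 8.74 kHz.
8.74 kHz ≤ fs/2 = 9.76 kHz, appears at 8.74 kHz.
56.16 kHz mod fs = 17.12 kHz.
17.12 kHz > fs/2 = 9.76 kHz, folds to fs − 17.12 kHz = 2.4 kHz.
54 kHz mod fs = 14.96 kHz.
14.96 kHz > fs/2 = 9.76 kHz, folds to fs − 14.96 kHz = 4.56 kHz.
72.5 kHz mod fs = 13.94 kHz.
13.94 kHz > fs/2 = 9.76 kHz, folds to fs − 13.94 kHz = 5.58 kHz.
Distinct values: {2.4 kHz, 4.56 kHz, 5.58 kHz, 8.74 kHz}.

2.4 kHz, 4.56 kHz, 5.58 kHz, 8.74 kHz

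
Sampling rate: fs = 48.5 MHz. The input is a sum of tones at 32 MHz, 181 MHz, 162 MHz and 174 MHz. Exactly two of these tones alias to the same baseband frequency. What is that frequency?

fs/2 = 24.25 MHz.
32 MHz > fs/2 = 24.25 MHz, folds to fs − 32 MHz = 16.5 MHz.
181 MHz mod fs = 35.5 MHz.
35.5 MHz > fs/2 = 24.25 MHz, folds to fs − 35.5 MHz = 13 MHz.
162 MHz mod fs = 16.5 MHz.
16.5 MHz ≤ fs/2 = 24.25 MHz, appears at 16.5 MHz.
174 MHz mod fs = 28.5 MHz.
28.5 MHz > fs/2 = 24.25 MHz, folds to fs − 28.5 MHz = 20 MHz.
32 MHz and 162 MHz both map to 16.5 MHz.

16.5 MHz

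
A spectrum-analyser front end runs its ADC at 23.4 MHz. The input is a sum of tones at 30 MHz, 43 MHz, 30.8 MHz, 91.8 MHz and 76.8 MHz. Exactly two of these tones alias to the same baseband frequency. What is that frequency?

fs/2 = 11.7 MHz.
30 MHz mod fs = 6.6 MHz.
6.6 MHz ≤ fs/2 = 11.7 MHz, appears at 6.6 MHz.
43 MHz mod fs = 19.6 MHz.
19.6 MHz > fs/2 = 11.7 MHz, folds to fs − 19.6 MHz = 3.8 MHz.
30.8 MHz mod fs = 7.4 MHz.
7.4 MHz ≤ fs/2 = 11.7 MHz, appears at 7.4 MHz.
91.8 MHz mod fs = 21.6 MHz.
21.6 MHz > fs/2 = 11.7 MHz, folds to fs − 21.6 MHz = 1.8 MHz.
76.8 MHz mod fs = 6.6 MHz.
6.6 MHz ≤ fs/2 = 11.7 MHz, appears at 6.6 MHz.
30 MHz and 76.8 MHz both map to 6.6 MHz.

6.6 MHz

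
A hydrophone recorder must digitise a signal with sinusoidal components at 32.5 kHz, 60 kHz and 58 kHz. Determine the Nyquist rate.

Highest-frequency component: 60 kHz.
Nyquist rate = 2 × 60 kHz = 120 kHz.

120 kHz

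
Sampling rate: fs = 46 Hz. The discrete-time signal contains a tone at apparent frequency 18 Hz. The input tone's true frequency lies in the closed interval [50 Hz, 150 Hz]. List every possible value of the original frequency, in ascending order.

Frequencies that alias to 18 Hz are k·fs ± 18 Hz for integer k ≥ 0.
k=0: 18 Hz.
k=1: 28 Hz, 64 Hz.
k=2: 74 Hz, 110 Hz.
k=3: 120 Hz, 156 Hz.
k=4: 166 Hz, 202 Hz.
Within [50 Hz, 150 Hz]: 64 Hz, 74 Hz, 110 Hz, 120 Hz.

64 Hz, 74 Hz, 110 Hz, 120 Hz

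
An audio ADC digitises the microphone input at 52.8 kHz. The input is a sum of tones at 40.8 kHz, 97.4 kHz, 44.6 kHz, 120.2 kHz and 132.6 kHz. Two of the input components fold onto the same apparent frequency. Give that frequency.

8.2 kHz

fs/2 = 26.4 kHz.
40.8 kHz > fs/2 = 26.4 kHz, folds to fs − 40.8 kHz = 12 kHz.
97.4 kHz mod fs = 44.6 kHz.
44.6 kHz > fs/2 = 26.4 kHz, folds to fs − 44.6 kHz = 8.2 kHz.
44.6 kHz > fs/2 = 26.4 kHz, folds to fs − 44.6 kHz = 8.2 kHz.
120.2 kHz mod fs = 14.6 kHz.
14.6 kHz ≤ fs/2 = 26.4 kHz, appears at 14.6 kHz.
132.6 kHz mod fs = 27 kHz.
27 kHz > fs/2 = 26.4 kHz, folds to fs − 27 kHz = 25.8 kHz.
44.6 kHz and 97.4 kHz both map to 8.2 kHz.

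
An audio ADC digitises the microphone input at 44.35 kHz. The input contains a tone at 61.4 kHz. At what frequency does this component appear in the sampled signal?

61.4 kHz mod fs = 17.05 kHz.
17.05 kHz ≤ fs/2 = 22.175 kHz, appears at 17.05 kHz.

17.05 kHz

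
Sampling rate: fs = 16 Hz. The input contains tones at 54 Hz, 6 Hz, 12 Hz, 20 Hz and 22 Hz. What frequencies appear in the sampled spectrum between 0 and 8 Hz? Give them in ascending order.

fs/2 = 8 Hz.
54 Hz mod fs = 6 Hz.
6 Hz ≤ fs/2 = 8 Hz, appears at 6 Hz.
6 Hz ≤ fs/2 = 8 Hz, passes unchanged.
12 Hz > fs/2 = 8 Hz, folds to fs − 12 Hz = 4 Hz.
20 Hz mod fs = 4 Hz.
4 Hz ≤ fs/2 = 8 Hz, appears at 4 Hz.
22 Hz mod fs = 6 Hz.
6 Hz ≤ fs/2 = 8 Hz, appears at 6 Hz.
Distinct values: {4 Hz, 6 Hz}.

4 Hz, 6 Hz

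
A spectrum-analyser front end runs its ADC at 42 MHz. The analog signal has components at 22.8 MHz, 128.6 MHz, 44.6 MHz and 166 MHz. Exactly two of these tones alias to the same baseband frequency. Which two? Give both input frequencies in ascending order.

44.6 MHz, 128.6 MHz

fs/2 = 21 MHz.
22.8 MHz > fs/2 = 21 MHz, folds to fs − 22.8 MHz = 19.2 MHz.
128.6 MHz mod fs = 2.6 MHz.
2.6 MHz ≤ fs/2 = 21 MHz, appears at 2.6 MHz.
44.6 MHz mod fs = 2.6 MHz.
2.6 MHz ≤ fs/2 = 21 MHz, appears at 2.6 MHz.
166 MHz mod fs = 40 MHz.
40 MHz > fs/2 = 21 MHz, folds to fs − 40 MHz = 2 MHz.
44.6 MHz and 128.6 MHz both map to 2.6 MHz.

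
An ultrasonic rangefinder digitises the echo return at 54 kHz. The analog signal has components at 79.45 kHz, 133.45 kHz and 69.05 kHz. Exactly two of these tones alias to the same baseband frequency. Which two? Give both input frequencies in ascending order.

fs/2 = 27 kHz.
79.45 kHz mod fs = 25.45 kHz.
25.45 kHz ≤ fs/2 = 27 kHz, appears at 25.45 kHz.
133.45 kHz mod fs = 25.45 kHz.
25.45 kHz ≤ fs/2 = 27 kHz, appears at 25.45 kHz.
69.05 kHz mod fs = 15.05 kHz.
15.05 kHz ≤ fs/2 = 27 kHz, appears at 15.05 kHz.
79.45 kHz and 133.45 kHz both map to 25.45 kHz.

79.45 kHz, 133.45 kHz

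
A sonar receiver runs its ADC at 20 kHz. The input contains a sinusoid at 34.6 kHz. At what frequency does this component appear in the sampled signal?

5.4 kHz

34.6 kHz mod fs = 14.6 kHz.
14.6 kHz > fs/2 = 10 kHz, folds to fs − 14.6 kHz = 5.4 kHz.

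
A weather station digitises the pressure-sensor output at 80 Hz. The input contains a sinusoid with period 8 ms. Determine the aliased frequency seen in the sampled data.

35 Hz

T = 8 ms → f = 1/T = 125 Hz.
125 Hz mod fs = 45 Hz.
45 Hz > fs/2 = 40 Hz, folds to fs − 45 Hz = 35 Hz.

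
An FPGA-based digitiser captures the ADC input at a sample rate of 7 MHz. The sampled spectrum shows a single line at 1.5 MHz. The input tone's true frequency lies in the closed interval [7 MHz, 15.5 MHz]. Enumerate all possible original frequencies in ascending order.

8.5 MHz, 12.5 MHz, 15.5 MHz

Frequencies that alias to 1.5 MHz are k·fs ± 1.5 MHz for integer k ≥ 0.
k=0: 1.5 MHz.
k=1: 5.5 MHz, 8.5 MHz.
k=2: 12.5 MHz, 15.5 MHz.
k=3: 19.5 MHz, 22.5 MHz.
Within [7 MHz, 15.5 MHz]: 8.5 MHz, 12.5 MHz, 15.5 MHz.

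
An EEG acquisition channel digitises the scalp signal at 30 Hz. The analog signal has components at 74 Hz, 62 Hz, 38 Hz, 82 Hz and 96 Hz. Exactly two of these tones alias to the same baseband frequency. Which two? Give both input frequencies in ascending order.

38 Hz, 82 Hz

fs/2 = 15 Hz.
74 Hz mod fs = 14 Hz.
14 Hz ≤ fs/2 = 15 Hz, appears at 14 Hz.
62 Hz mod fs = 2 Hz.
2 Hz ≤ fs/2 = 15 Hz, appears at 2 Hz.
38 Hz mod fs = 8 Hz.
8 Hz ≤ fs/2 = 15 Hz, appears at 8 Hz.
82 Hz mod fs = 22 Hz.
22 Hz > fs/2 = 15 Hz, folds to fs − 22 Hz = 8 Hz.
96 Hz mod fs = 6 Hz.
6 Hz ≤ fs/2 = 15 Hz, appears at 6 Hz.
38 Hz and 82 Hz both map to 8 Hz.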